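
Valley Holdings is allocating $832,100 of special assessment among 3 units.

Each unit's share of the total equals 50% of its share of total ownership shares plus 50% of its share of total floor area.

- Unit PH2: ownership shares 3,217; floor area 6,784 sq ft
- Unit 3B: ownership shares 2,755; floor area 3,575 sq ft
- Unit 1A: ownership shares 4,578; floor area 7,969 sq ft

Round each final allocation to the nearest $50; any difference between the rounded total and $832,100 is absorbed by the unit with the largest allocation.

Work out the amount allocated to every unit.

Totals — ownership shares 10,550, floor area 18,328.
Blended shares (50% ownership shares + 50% floor area): Unit PH2 0.3375; Unit 3B 0.2281; Unit 1A 0.4344.
Proportional shares: Unit PH2 280,864.10; Unit 3B 189,799.59; Unit 1A 361,436.31.
At nearest $50: Unit PH2 $280,850; Unit 3B $189,800; Unit 1A $361,450. Sum = $832,100.
Rounded total matches; no reconciliation needed.

Unit PH2: $280,850 | Unit 3B: $189,800 | Unit 1A: $361,450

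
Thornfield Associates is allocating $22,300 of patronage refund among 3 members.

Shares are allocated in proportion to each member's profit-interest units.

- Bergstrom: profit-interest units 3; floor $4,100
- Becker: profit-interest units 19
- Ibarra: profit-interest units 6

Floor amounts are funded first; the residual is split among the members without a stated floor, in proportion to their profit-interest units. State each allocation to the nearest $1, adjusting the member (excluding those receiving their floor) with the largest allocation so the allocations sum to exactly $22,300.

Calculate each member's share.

Bergstrom: $4,100; Becker: $13,832; Ibarra: $4,368

Fund the minimums — Bergstrom $4,100. Remaining pool $18,200.
Remaining pool split over remaining profit-interest units 25: Becker 13,832.00 → $13,832; Ibarra 4,368.00 → $4,368.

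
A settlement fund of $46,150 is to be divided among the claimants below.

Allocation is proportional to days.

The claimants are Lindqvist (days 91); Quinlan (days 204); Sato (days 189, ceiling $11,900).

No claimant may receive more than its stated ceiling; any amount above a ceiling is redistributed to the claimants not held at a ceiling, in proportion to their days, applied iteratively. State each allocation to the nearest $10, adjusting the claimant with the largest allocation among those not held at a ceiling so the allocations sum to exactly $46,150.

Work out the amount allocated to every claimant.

Total days = 484.
Pro-rata shares before constraints: Lindqvist 8,676.96; Quinlan 19,451.65; Sato 18,021.38.
Cap binds for Sato ($11,900); balance $34,250 reallocated over remaining days 295.
Shares after redistribution: Lindqvist 10,565.25 → $10,570; Quinlan 23,684.75 → $23,680.

Lindqvist: $10,570 · Quinlan: $23,680 · Sato: $11,900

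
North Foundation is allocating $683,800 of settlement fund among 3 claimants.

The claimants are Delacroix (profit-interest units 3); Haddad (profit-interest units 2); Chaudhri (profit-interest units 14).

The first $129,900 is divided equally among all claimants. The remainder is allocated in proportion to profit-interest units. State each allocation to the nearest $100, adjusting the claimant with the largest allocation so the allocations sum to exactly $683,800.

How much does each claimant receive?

First tranche $129,900 split equally: $43,300 each.
Remainder $553,900 by profit-interest units (total 19): Delacroix 87,457.89 → $87,500; Haddad 58,305.26 → $58,300; Chaudhri 408,136.84 → $408,100.
Totals: Delacroix $43,300 + $87,500 = $130,800; Haddad $43,300 + $58,300 = $101,600; Chaudhri $43,300 + $408,100 = $451,400.

Delacroix: $130,800 | Haddad: $101,600 | Chaudhri: $451,400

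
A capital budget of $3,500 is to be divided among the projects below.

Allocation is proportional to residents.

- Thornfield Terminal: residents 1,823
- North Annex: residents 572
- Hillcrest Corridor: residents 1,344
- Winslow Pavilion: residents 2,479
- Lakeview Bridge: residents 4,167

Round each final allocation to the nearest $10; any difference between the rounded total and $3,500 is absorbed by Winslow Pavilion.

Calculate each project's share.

Sum of residents: 10,385.
Unrounded shares: Thornfield Terminal 1,823/10,385 × $3,500 = 614.40; North Annex 572/10,385 × $3,500 = 192.78; Hillcrest Corridor 1,344/10,385 × $3,500 = 452.96; Winslow Pavilion 2,479/10,385 × $3,500 = 835.48; Lakeview Bridge 4,167/10,385 × $3,500 = 1,404.38.
After rounding ($10): Thornfield Terminal $610; North Annex $190; Hillcrest Corridor $450; Winslow Pavilion $840; Lakeview Bridge $1,400. Sum = $3,490.
Difference $3,500 − $3,490 = +$10 applied to Winslow Pavilion: Winslow Pavilion becomes $850.

Thornfield Terminal: $610 | North Annex: $190 | Hillcrest Corridor: $450 | Winslow Pavilion: $850 | Lakeview Bridge: $1,400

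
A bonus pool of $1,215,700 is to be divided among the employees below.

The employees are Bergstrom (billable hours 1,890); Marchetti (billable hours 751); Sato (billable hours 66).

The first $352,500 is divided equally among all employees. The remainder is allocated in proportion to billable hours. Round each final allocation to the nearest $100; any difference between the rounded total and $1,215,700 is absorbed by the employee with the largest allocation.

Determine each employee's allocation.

Bergstrom: $720,200; Marchetti: $357,000; Sato: $138,500

Equal tier: $352,500 ÷ 3 = $117,500 apiece.
Remainder $863,200 by billable hours (total 2,707): Bergstrom 602,677.50 → $602,700; Marchetti 239,476.62 → $239,500; Sato 21,045.88 → $21,000.
Totals: Bergstrom $117,500 + $602,700 = $720,200; Marchetti $117,500 + $239,500 = $357,000; Sato $117,500 + $21,000 = $138,500.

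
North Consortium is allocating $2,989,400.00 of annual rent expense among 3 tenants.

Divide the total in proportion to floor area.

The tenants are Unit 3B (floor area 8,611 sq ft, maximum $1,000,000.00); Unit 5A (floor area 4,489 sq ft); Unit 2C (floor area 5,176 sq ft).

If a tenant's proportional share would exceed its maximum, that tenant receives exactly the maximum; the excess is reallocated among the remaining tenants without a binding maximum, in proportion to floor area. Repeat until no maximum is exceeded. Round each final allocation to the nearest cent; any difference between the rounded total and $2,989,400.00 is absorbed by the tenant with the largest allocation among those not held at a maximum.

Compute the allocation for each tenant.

Floor area total: 18,276.
Proportional shares (ignoring caps): Unit 3B 1,408,498.7634; Unit 5A 734,264.4233; Unit 2C 846,636.8133.
Capped: Unit 3B ($1,000,000.00); remaining pool $1,989,400.00 reallocated over remaining floor area 9,665.
Remaining shares: Unit 5A 923,995.5096 → $923,995.51; Unit 2C 1,065,404.4904 → $1,065,404.49.

Unit 3B: $1,000,000.00 · Unit 5A: $923,995.51 · Unit 2C: $1,065,404.49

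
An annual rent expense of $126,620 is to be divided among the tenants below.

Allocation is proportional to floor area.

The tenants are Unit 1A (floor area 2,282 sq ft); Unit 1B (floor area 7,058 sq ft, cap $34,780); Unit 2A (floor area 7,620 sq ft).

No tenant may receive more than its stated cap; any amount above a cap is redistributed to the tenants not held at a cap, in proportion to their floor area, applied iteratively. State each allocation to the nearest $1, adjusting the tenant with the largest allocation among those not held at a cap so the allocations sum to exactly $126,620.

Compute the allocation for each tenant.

Unit 1A: $21,165 | Unit 1B: $34,780 | Unit 2A: $70,675

Total floor area = 16,960.
Unconstrained shares: Unit 1A 17,036.96; Unit 1B 52,693.63; Unit 2A 56,889.41.
Capped: Unit 1B ($34,780); remaining pool $91,840 reallocated over remaining floor area 9,902.
Remaining shares: Unit 1A 21,165.31 → $21,165; Unit 2A 70,674.69 → $70,675.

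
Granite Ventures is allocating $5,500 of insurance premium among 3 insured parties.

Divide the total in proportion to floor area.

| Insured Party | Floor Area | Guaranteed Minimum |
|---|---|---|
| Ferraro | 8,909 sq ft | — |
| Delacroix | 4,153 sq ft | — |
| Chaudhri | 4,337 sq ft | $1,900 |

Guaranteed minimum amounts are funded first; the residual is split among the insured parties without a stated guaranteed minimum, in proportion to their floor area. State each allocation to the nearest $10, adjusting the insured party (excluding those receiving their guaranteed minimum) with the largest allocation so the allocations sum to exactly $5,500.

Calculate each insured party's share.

Fund the minimums — Chaudhri $1,900. Residual $3,600.
Residual split over remaining floor area 13,062: Ferraro 2,455.40 → $2,460; Delacroix 1,144.60 → $1,140.

Ferraro: $2,460 | Delacroix: $1,140 | Chaudhri: $1,900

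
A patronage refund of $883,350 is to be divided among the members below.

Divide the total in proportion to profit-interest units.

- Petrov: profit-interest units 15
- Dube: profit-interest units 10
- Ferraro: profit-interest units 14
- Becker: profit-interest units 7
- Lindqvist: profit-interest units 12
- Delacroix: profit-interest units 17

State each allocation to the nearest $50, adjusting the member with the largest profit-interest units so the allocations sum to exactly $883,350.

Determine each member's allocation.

Total profit-interest units = 15 + 10 + 14 + 7 + 12 + 17 = 75.
Unrounded shares: Petrov 176,670.00; Dube 117,780.00; Ferraro 164,892.00; Becker 82,446.00; Lindqvist 141,336.00; Delacroix 200,226.00.
After rounding ($50): Petrov $176,650; Dube $117,800; Ferraro $164,900; Becker $82,450; Lindqvist $141,350; Delacroix $200,250. Sum = $883,400.
Difference $883,350 − $883,400 = −$50 applied to largest profit-interest units (Delacroix): Delacroix becomes $200,200.

Petrov: $176,650; Dube: $117,800; Ferraro: $164,900; Becker: $82,450; Lindqvist: $141,350; Delacroix: $200,200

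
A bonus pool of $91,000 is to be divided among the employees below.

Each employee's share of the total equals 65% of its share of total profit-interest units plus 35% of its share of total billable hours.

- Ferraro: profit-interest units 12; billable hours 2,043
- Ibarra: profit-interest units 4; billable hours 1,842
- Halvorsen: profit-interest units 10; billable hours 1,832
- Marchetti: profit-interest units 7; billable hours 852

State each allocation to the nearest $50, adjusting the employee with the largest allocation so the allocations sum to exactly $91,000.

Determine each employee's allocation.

Totals — profit-interest units 33, billable hours 6,569.
Blended shares (65% profit-interest units + 35% billable hours): Ferraro 0.3452; Ibarra 0.1769; Halvorsen 0.2946; Marchetti 0.1833.
Raw shares: Ferraro 31,414.64; Ibarra 16,100.69; Halvorsen 26,806.75; Marchetti 16,677.92.
Rounded to nearest $50: Ferraro $31,400; Ibarra $16,100; Halvorsen $26,800; Marchetti $16,700. Sum = $91,000.
Sum already equals the total — no adjustment.

Ferraro: $31,400 · Ibarra: $16,100 · Halvorsen: $26,800 · Marchetti: $16,700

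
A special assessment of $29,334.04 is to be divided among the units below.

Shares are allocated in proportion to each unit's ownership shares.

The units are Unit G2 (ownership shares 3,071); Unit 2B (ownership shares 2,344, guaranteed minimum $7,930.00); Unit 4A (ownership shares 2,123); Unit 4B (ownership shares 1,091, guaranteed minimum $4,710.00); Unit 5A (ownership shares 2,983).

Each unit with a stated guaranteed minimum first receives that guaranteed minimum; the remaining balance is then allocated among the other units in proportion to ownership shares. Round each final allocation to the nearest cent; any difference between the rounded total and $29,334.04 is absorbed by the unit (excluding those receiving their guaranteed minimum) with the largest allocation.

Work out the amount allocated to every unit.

Minimums first: Unit 2B $7,930.00; Unit 4B $4,710.00. Balance $16,694.04.
Balance split over remaining ownership shares 8,177: Unit G2 6,269.7073 → $6,269.71; Unit 4A 4,334.2848 → $4,334.28; Unit 5A 6,090.0479 → $6,090.05.

Unit G2: $6,269.71 · Unit 2B: $7,930.00 · Unit 4A: $4,334.28 · Unit 4B: $4,710.00 · Unit 5A: $6,090.05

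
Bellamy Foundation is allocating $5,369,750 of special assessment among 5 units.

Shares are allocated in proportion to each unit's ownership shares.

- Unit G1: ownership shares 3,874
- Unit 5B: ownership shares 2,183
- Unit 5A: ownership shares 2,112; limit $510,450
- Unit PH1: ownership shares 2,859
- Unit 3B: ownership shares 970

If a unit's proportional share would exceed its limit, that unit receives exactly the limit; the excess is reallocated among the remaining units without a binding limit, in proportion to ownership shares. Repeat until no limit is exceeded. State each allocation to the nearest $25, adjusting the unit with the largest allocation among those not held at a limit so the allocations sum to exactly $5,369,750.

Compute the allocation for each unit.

Unit G1: $1,904,200; Unit 5B: $1,073,025; Unit 5A: $510,450; Unit PH1: $1,405,300; Unit 3B: $476,775

Sum of ownership shares: 11,998.
Proportional shares (ignoring caps): Unit G1 1,733,823.26; Unit 5B 977,009.86; Unit 5A 945,233.54; Unit PH1 1,279,556.20; Unit 3B 434,127.15.
Held at cap: Unit 5A ($510,450); remaining pool $4,859,300 reallocated over remaining ownership shares 9,886.
Redistributed shares: Unit G1 1,904,200.71 → $1,904,200; Unit 5B 1,073,017.59 → $1,073,025; Unit PH1 1,405,294.22 → $1,405,300; Unit 3B 476,787.48 → $476,775.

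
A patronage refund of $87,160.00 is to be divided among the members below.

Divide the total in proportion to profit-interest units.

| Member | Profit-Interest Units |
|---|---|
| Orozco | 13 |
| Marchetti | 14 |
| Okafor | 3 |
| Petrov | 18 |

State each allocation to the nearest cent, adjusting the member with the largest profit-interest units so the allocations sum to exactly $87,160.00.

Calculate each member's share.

Orozco: $23,605.83; Marchetti: $25,421.67; Okafor: $5,447.50; Petrov: $32,685.00

Sum of profit-interest units: 13 + 14 + 3 + 18 = 48.
Unrounded shares: Orozco 23,605.8333; Marchetti 25,421.6667; Okafor 5,447.5000; Petrov 32,685.0000.
After rounding (cent): Orozco $23,605.83; Marchetti $25,421.67; Okafor $5,447.50; Petrov $32,685.00. Sum = $87,160.00.
Sum already equals the total — no adjustment.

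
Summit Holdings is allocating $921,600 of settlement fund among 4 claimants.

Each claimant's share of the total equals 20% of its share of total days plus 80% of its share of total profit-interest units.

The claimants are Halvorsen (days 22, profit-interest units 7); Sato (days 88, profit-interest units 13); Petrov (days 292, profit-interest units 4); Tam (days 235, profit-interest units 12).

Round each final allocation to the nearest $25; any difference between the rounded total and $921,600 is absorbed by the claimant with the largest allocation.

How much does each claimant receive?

Halvorsen: $149,725 | Sato: $291,700 | Petrov: $166,400 | Tam: $313,775

Totals — days 637, profit-interest units 36.
Composite weights (20% days + 80% profit-interest units): Halvorsen 0.1625; Sato 0.3165; Petrov 0.1806; Tam 0.3405.
Unrounded shares: Halvorsen 149,725.84; Sato 291,703.36; Petrov 166,412.06; Tam 313,758.74.
After rounding ($25): Halvorsen $149,725; Sato $291,700; Petrov $166,400; Tam $313,750. Sum = $921,575.
Difference $921,600 − $921,575 = +$25 applied to largest allocation (Tam): Tam becomes $313,775.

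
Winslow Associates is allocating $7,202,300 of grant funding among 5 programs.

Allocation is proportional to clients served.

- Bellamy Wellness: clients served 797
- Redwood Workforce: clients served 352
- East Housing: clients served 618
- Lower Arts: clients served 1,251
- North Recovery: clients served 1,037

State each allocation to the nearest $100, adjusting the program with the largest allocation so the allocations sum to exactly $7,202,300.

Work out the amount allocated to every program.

Sum of clients served: 4,055.
Unrounded shares: Bellamy Wellness 797/4,055 × $7,202,300 = 1,415,593.86; Redwood Workforce 352/4,055 × $7,202,300 = 625,205.82; East Housing 618/4,055 × $7,202,300 = 1,097,662.49; Lower Arts 1,251/4,055 × $7,202,300 = 2,221,967.27; North Recovery 1,037/4,055 × $7,202,300 = 1,841,870.55.
After rounding ($100): Bellamy Wellness $1,415,600; Redwood Workforce $625,200; East Housing $1,097,700; Lower Arts $2,222,000; North Recovery $1,841,900. Sum = $7,202,400.
Difference $7,202,300 − $7,202,400 = −$100 applied to largest allocation (Lower Arts): Lower Arts becomes $2,221,900.

Bellamy Wellness: $1,415,600 | Redwood Workforce: $625,200 | East Housing: $1,097,700 | Lower Arts: $2,221,900 | North Recovery: $1,841,900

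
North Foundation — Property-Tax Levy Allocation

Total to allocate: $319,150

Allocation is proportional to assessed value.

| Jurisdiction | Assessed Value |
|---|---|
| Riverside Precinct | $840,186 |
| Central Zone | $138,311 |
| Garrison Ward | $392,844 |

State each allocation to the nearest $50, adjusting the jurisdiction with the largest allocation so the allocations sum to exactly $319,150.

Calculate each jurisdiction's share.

Riverside Precinct: $195,500 · Central Zone: $32,200 · Garrison Ward: $91,450

Assessed value total: 1,371,341.
Proportional shares: Riverside Precinct 840,186/1,371,341 × $319,150 = 195,535.15; Central Zone 138,311/1,371,341 × $319,150 = 32,188.90; Garrison Ward 392,844/1,371,341 × $319,150 = 91,425.96.
Rounded to nearest $50: Riverside Precinct $195,550; Central Zone $32,200; Garrison Ward $91,450. Sum = $319,200.
Difference $319,150 − $319,200 = −$50 applied to largest allocation (Riverside Precinct): Riverside Precinct becomes $195,500.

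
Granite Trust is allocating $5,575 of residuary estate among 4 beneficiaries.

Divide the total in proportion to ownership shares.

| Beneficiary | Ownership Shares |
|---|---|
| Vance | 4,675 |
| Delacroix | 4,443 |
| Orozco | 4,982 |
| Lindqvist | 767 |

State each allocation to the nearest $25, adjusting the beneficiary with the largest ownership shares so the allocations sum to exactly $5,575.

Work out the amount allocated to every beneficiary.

Vance: $1,750 · Delacroix: $1,675 · Orozco: $1,850 · Lindqvist: $300

Total ownership shares = 14,867.
Unrounded shares: Vance 4,675/14,867 × $5,575 = 1,753.09; Delacroix 4,443/14,867 × $5,575 = 1,666.09; Orozco 4,982/14,867 × $5,575 = 1,868.21; Lindqvist 767/14,867 × $5,575 = 287.62.
After rounding ($25): Vance $1,750; Delacroix $1,675; Orozco $1,875; Lindqvist $300. Sum = $5,600.
Difference $5,575 − $5,600 = −$25 applied to largest ownership shares (Orozco): Orozco becomes $1,850.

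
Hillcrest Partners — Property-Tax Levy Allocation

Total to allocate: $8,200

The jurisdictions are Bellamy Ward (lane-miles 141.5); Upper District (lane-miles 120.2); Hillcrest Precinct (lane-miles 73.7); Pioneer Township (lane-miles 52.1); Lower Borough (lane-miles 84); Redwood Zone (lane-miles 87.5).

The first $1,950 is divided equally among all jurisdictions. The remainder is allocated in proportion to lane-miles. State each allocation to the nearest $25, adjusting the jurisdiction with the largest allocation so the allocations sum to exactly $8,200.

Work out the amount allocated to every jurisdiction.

First tranche $1,950 split equally: $325 each.
Remainder $6,250 by lane-miles (total 559): Bellamy Ward 1,582.07 → $1,575; Upper District 1,343.92 → $1,350; Hillcrest Precinct 824.02 → $825; Pioneer Township 582.51 → $575; Lower Borough 939.18 → $950; Redwood Zone 978.31 → $975.
Totals: Bellamy Ward $325 + $1,575 = $1,900; Upper District $325 + $1,350 = $1,675; Hillcrest Precinct $325 + $825 = $1,150; Pioneer Township $325 + $575 = $900; Lower Borough $325 + $950 = $1,275; Redwood Zone $325 + $975 = $1,300.

Bellamy Ward: $1,900; Upper District: $1,675; Hillcrest Precinct: $1,150; Pioneer Township: $900; Lower Borough: $1,275; Redwood Zone: $1,300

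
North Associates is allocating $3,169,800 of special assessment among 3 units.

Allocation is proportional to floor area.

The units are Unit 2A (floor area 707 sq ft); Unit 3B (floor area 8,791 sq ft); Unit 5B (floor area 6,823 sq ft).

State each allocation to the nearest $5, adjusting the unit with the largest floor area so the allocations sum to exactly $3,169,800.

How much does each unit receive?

Unit 2A: $137,310 | Unit 3B: $1,707,355 | Unit 5B: $1,325,135

Combined floor area = 707 + 8,791 + 6,823 = 16,321.
Proportional shares: Unit 2A 137,310.74; Unit 3B 1,707,353.21; Unit 5B 1,325,136.05.
At nearest $5: Unit 2A $137,310; Unit 3B $1,707,355; Unit 5B $1,325,135. Sum = $3,169,800.
No rounding difference to absorb.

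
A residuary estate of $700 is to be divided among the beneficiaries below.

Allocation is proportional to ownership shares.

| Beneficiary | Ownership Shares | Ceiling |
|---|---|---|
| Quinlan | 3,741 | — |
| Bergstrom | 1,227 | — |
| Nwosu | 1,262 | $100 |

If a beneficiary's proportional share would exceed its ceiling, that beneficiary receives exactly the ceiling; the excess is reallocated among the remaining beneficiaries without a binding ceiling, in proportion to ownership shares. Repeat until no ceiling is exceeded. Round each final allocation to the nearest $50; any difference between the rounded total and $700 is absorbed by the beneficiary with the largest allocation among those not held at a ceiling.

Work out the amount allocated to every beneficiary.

Quinlan: $450 · Bergstrom: $150 · Nwosu: $100

Sum of ownership shares: 6,230.
Unconstrained shares: Quinlan 420.34; Bergstrom 137.87; Nwosu 141.80.
Cap binds for Nwosu ($100); remaining pool $600 reallocated over remaining ownership shares 4,968.
Remaining shares: Quinlan 451.81 → $450; Bergstrom 148.19 → $150.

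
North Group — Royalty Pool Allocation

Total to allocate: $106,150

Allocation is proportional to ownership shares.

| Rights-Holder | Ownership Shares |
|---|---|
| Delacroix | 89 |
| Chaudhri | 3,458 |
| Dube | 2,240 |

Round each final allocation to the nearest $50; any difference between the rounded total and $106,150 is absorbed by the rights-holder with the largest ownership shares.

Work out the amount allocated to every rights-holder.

Delacroix: $1,650 · Chaudhri: $63,400 · Dube: $41,100

Sum of ownership shares: 89 + 3,458 + 2,240 = 5,787.
Proportional shares: Delacroix 1,632.51; Chaudhri 63,429.53; Dube 41,087.96.
At nearest $50: Delacroix $1,650; Chaudhri $63,450; Dube $41,100. Sum = $106,200.
Difference $106,150 − $106,200 = −$50 applied to largest ownership shares (Chaudhri): Chaudhri becomes $63,400.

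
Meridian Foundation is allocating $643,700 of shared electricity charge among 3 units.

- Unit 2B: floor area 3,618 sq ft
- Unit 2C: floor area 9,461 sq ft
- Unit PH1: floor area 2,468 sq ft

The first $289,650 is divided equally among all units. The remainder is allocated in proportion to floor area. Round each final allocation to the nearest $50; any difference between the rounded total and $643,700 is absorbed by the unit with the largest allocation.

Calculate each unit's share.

Equal tier: $289,650 ÷ 3 = $96,550 apiece.
Remainder $354,050 by floor area (total 15,547): Unit 2B 82,392.29 → $82,400; Unit 2C 215,454.24 → $215,450; Unit PH1 56,203.47 → $56,200.
Totals: Unit 2B $96,550 + $82,400 = $178,950; Unit 2C $96,550 + $215,450 = $312,000; Unit PH1 $96,550 + $56,200 = $152,750.

Unit 2B: $178,950 | Unit 2C: $312,000 | Unit PH1: $152,750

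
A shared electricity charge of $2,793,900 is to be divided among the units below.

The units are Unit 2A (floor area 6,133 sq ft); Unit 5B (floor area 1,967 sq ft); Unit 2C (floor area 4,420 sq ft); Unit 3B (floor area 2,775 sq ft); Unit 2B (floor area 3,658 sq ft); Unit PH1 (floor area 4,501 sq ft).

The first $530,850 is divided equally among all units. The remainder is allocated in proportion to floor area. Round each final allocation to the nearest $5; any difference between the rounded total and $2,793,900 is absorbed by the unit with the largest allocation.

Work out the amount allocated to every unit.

Equal tier: $530,850 ÷ 6 = $88,475 apiece.
Remainder $2,263,050 by floor area (total 23,454): Unit 2A 591,766.25 → $591,765; Unit 5B 189,793.61 → $189,795; Unit 2C 426,480.81 → $426,480; Unit 3B 267,756.62 → $267,755; Unit 2B 352,956.29 → $352,955; Unit PH1 434,296.41 → $434,295.
Rounding difference +$5 on remainder applied to Unit 2A.
Totals: Unit 2A $88,475 + $591,770 = $680,245; Unit 5B $88,475 + $189,795 = $278,270; Unit 2C $88,475 + $426,480 = $514,955; Unit 3B $88,475 + $267,755 = $356,230; Unit 2B $88,475 + $352,955 = $441,430; Unit PH1 $88,475 + $434,295 = $522,770.

Unit 2A: $680,245; Unit 5B: $278,270; Unit 2C: $514,955; Unit 3B: $356,230; Unit 2B: $441,430; Unit PH1: $522,770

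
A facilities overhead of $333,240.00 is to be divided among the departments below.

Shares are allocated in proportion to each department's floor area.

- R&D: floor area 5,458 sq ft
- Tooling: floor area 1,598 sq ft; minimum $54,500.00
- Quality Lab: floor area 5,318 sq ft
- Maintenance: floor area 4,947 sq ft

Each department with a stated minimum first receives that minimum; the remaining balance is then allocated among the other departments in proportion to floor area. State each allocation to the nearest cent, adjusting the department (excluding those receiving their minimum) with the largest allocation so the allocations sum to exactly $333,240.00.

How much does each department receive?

Guaranteed amounts: Tooling $54,500.00. Balance $278,740.00.
Balance split over remaining floor area 15,723: R&D 96,760.3460 → $96,760.35; Quality Lab 94,278.4023 → $94,278.40; Maintenance 87,701.2517 → $87,701.25.

R&D: $96,760.35 · Tooling: $54,500.00 · Quality Lab: $94,278.40 · Maintenance: $87,701.25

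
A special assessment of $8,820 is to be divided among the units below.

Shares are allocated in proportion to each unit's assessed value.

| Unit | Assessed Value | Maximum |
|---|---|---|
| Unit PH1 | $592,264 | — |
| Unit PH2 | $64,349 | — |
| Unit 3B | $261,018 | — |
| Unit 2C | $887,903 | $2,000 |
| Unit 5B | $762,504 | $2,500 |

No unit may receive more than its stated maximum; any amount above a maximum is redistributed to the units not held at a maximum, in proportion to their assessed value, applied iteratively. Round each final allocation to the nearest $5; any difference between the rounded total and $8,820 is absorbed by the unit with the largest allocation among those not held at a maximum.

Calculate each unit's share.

Sum of assessed value: 2,568,038.
Unconstrained shares: Unit PH1 2,034.15; Unit PH2 221.01; Unit 3B 896.47; Unit 2C 3,049.53; Unit 5B 2,618.84.
Capped: Unit 2C ($2,000), Unit 5B ($2,500); residual $4,320 reallocated over remaining assessed value 917,631.
Remaining shares: Unit PH1 2,788.25 → $2,790; Unit PH2 302.94 → $305; Unit 3B 1,228.81 → $1,230.
Rounding difference −$5 applied to Unit PH1 → $2,785.

Unit PH1: $2,785 · Unit PH2: $305 · Unit 3B: $1,230 · Unit 2C: $2,000 · Unit 5B: $2,500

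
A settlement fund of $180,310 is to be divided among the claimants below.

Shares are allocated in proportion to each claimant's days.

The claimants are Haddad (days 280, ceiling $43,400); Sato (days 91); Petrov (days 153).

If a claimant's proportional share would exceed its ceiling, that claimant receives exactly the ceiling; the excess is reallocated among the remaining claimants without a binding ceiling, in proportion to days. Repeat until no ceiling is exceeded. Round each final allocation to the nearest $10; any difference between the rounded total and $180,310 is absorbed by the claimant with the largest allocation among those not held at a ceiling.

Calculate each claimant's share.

Days total: 524.
Unconstrained shares: Haddad 96,348.85; Sato 31,313.38; Petrov 52,647.77.
Capped: Haddad ($43,400); residual $136,910 reallocated over remaining days 244.
Shares after redistribution: Sato 51,060.70 → $51,060; Petrov 85,849.30 → $85,850.

Haddad: $43,400; Sato: $51,060; Petrov: $85,850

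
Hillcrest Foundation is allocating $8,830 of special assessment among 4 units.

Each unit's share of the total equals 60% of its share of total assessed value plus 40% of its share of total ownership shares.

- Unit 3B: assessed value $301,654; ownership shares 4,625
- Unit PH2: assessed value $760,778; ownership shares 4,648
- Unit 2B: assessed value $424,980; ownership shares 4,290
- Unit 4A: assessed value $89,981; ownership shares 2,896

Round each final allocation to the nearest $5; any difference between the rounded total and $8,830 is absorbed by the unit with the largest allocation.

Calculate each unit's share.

Unit 3B: $2,005 · Unit PH2: $3,550 · Unit 2B: $2,350 · Unit 4A: $925

Assessed value total 1,577,393; ownership shares total 16,459.
Combined weights (60% assessed value + 40% ownership shares): Unit 3B 0.2271; Unit PH2 0.4023; Unit 2B 0.2659; Unit 4A 0.1046.
Pro-rata amounts: Unit 3B 2,005.66; Unit PH2 3,552.66; Unit 2B 2,347.99; Unit 4A 923.68.
Rounded to nearest $5: Unit 3B $2,005; Unit PH2 $3,555; Unit 2B $2,350; Unit 4A $925. Sum = $8,835.
Difference $8,830 − $8,835 = −$5 applied to largest allocation (Unit PH2): Unit PH2 becomes $3,550.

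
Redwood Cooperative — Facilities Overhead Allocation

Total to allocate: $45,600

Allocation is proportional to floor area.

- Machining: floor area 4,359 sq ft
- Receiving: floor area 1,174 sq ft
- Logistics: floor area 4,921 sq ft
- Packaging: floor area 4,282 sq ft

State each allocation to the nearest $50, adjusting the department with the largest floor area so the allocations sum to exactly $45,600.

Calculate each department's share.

Sum of floor area: 4,359 + 1,174 + 4,921 + 4,282 = 14,736.
Raw shares: Machining 13,488.76; Receiving 3,632.90; Logistics 15,227.85; Packaging 13,250.49.
Rounded to nearest $50: Machining $13,500; Receiving $3,650; Logistics $15,250; Packaging $13,250. Sum = $45,650.
Difference $45,600 − $45,650 = −$50 applied to largest floor area (Logistics): Logistics becomes $15,200.

Machining: $13,500 · Receiving: $3,650 · Logistics: $15,200 · Packaging: $13,250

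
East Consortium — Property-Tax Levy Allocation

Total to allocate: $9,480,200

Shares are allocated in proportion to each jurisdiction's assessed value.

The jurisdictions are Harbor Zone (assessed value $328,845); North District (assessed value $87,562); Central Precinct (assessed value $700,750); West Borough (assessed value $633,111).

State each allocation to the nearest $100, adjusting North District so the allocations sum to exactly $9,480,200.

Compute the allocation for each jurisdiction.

Harbor Zone: $1,781,200 | North District: $474,200 | Central Precinct: $3,795,600 | West Borough: $3,429,200

Total assessed value = 1,750,268.
Proportional shares: Harbor Zone 328,845/1,750,268 × $9,480,200 = 1,781,165.15; North District 87,562/1,750,268 × $9,480,200 = 474,273.24; Central Precinct 700,750/1,750,268 × $9,480,200 = 3,795,561.68; West Borough 633,111/1,750,268 × $9,480,200 = 3,429,199.93.
At nearest $100: Harbor Zone $1,781,200; North District $474,300; Central Precinct $3,795,600; West Borough $3,429,200. Sum = $9,480,300.
Difference $9,480,200 − $9,480,300 = −$100 applied to North District: North District becomes $474,200.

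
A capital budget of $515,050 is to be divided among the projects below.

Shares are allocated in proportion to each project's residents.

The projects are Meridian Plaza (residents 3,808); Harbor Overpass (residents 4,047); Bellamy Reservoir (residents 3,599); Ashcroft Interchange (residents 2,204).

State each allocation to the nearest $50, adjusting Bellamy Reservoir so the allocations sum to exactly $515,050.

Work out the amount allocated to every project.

Residents total: 13,658.
Pro-rata amounts: Meridian Plaza 3,808/13,658 × $515,050 = 143,601.58; Harbor Overpass 4,047/13,658 × $515,050 = 152,614.39; Bellamy Reservoir 3,599/13,658 × $515,050 = 135,720.09; Ashcroft Interchange 2,204/13,658 × $515,050 = 83,113.94.
Rounded to nearest $50: Meridian Plaza $143,600; Harbor Overpass $152,600; Bellamy Reservoir $135,700; Ashcroft Interchange $83,100. Sum = $515,000.
Difference $515,050 − $515,000 = +$50 applied to Bellamy Reservoir: Bellamy Reservoir becomes $135,750.

Meridian Plaza: $143,600 | Harbor Overpass: $152,600 | Bellamy Reservoir: $135,750 | Ashcroft Interchange: $83,100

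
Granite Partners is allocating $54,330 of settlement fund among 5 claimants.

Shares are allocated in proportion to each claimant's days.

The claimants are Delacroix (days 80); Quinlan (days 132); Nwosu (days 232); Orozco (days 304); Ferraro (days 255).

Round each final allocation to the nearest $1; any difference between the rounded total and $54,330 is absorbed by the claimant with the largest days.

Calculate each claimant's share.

Delacroix: $4,333 · Quinlan: $7,150 · Nwosu: $12,567 · Orozco: $16,467 · Ferraro: $13,813

Combined days = 80 + 132 + 232 + 304 + 255 = 1,003.
Pro-rata amounts: Delacroix 4,333.40; Quinlan 7,150.11; Nwosu 12,566.86; Orozco 16,466.92; Ferraro 13,812.71.
At nearest $1: Delacroix $4,333; Quinlan $7,150; Nwosu $12,567; Orozco $16,467; Ferraro $13,813. Sum = $54,330.
Sum already equals the total — no adjustment.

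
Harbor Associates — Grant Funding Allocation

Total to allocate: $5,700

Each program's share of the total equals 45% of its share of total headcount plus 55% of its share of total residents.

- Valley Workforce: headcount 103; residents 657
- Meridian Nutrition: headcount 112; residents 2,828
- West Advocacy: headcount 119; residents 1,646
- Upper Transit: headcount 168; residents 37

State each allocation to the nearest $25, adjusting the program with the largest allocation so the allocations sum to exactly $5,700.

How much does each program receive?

Valley Workforce: $925 | Meridian Nutrition: $2,300 | West Advocacy: $1,600 | Upper Transit: $875

Headcount total 502; residents total 5,168.
Blended shares (45% headcount + 55% residents): Valley Workforce 0.1623; Meridian Nutrition 0.4014; West Advocacy 0.2818; Upper Transit 0.1545.
Proportional shares: Valley Workforce 924.83; Meridian Nutrition 2,287.79; West Advocacy 1,606.53; Upper Transit 880.85.
Rounded to nearest $25: Valley Workforce $925; Meridian Nutrition $2,300; West Advocacy $1,600; Upper Transit $875. Sum = $5,700.
Sum already equals the total — no adjustment.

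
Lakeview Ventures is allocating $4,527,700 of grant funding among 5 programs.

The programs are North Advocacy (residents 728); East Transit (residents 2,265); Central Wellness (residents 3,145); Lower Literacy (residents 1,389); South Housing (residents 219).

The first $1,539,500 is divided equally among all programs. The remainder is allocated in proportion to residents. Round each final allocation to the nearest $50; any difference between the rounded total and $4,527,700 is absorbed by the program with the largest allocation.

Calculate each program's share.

$1,539,500 shared equally gives $307,900 per program.
Remainder $2,988,200 by residents (total 7,746): North Advocacy 280,842.96 → $280,850; East Transit 873,776.53 → $873,800; Central Wellness 1,213,257.04 → $1,213,250; Lower Literacy 535,839.12 → $535,850; South Housing 84,484.35 → $84,500.
Rounding difference −$50 on remainder applied to Central Wellness.
Totals: North Advocacy $307,900 + $280,850 = $588,750; East Transit $307,900 + $873,800 = $1,181,700; Central Wellness $307,900 + $1,213,200 = $1,521,100; Lower Literacy $307,900 + $535,850 = $843,750; South Housing $307,900 + $84,500 = $392,400.

North Advocacy: $588,750; East Transit: $1,181,700; Central Wellness: $1,521,100; Lower Literacy: $843,750; South Housing: $392,400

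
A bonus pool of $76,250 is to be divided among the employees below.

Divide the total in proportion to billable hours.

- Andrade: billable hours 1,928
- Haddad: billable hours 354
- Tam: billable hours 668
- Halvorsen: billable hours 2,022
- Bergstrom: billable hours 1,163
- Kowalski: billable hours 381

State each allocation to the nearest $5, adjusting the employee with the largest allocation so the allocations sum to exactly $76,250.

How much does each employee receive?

Sum of billable hours: 6,516.
Proportional shares: Andrade 1,928/6,516 × $76,250 = 22,561.39; Haddad 354/6,516 × $76,250 = 4,142.495; Tam 668/6,516 × $76,250 = 7,816.91; Halvorsen 2,022/6,516 × $76,250 = 23,661.37; Bergstrom 1,163/6,516 × $76,250 = 13,609.38; Kowalski 381/6,516 × $76,250 = 4,458.45.
Rounded to nearest $5: Andrade $22,560; Haddad $4,140; Tam $7,815; Halvorsen $23,660; Bergstrom $13,610; Kowalski $4,460. Sum = $76,245.
Difference $76,250 − $76,245 = +$5 applied to largest allocation (Halvorsen): Halvorsen becomes $23,665.

Andrade: $22,560 | Haddad: $4,140 | Tam: $7,815 | Halvorsen: $23,665 | Bergstrom: $13,610 | Kowalski: $4,460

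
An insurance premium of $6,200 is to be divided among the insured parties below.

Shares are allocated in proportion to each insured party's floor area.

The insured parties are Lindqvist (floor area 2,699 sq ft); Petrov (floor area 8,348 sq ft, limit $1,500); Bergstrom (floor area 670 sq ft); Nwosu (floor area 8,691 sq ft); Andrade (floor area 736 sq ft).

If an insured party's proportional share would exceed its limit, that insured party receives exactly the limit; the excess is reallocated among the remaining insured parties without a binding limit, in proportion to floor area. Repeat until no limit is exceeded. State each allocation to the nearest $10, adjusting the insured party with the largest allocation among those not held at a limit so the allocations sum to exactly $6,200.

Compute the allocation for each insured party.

Floor area total: 21,144.
Proportional shares (ignoring caps): Lindqvist 791.42; Petrov 2,447.86; Bergstrom 196.46; Nwosu 2,548.44; Andrade 215.82.
Capped: Petrov ($1,500); remaining pool $4,700 reallocated over remaining floor area 12,796.
Redistributed shares: Lindqvist 991.35 → $990; Bergstrom 246.09 → $250; Nwosu 3,192.22 → $3,190; Andrade 270.33 → $270.

Lindqvist: $990 · Petrov: $1,500 · Bergstrom: $250 · Nwosu: $3,190 · Andrade: $270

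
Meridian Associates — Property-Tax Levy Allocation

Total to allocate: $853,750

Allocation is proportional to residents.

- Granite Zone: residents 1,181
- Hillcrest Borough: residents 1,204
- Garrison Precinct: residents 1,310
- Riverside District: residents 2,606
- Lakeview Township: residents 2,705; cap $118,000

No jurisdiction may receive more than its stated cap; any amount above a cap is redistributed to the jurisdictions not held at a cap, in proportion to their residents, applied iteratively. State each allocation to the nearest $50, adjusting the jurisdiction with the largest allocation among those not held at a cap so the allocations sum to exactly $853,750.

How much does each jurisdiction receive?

Residents total: 9,006.
Unconstrained shares: Granite Zone 111,956.33; Hillcrest Borough 114,136.69; Garrison Precinct 124,185.27; Riverside District 247,043.36; Lakeview Township 256,428.35.
Cap binds for Lakeview Township ($118,000); residual $735,750 reallocated over remaining residents 6,301.
Redistributed shares: Granite Zone 137,902.04 → $137,900; Hillcrest Borough 140,587.68 → $140,600; Garrison Precinct 152,965.01 → $152,950; Riverside District 304,295.27 → $304,300.

Granite Zone: $137,900; Hillcrest Borough: $140,600; Garrison Precinct: $152,950; Riverside District: $304,300; Lakeview Township: $118,000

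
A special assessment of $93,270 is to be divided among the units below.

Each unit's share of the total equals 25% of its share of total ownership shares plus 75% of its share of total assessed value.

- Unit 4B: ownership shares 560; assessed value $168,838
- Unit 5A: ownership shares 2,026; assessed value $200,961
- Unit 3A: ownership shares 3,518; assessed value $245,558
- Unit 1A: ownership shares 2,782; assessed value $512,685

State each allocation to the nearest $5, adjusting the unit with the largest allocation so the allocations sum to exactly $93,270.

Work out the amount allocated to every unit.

Totals — ownership shares 8,886, assessed value 1,128,042.
Combined weights (25% ownership shares + 75% assessed value): Unit 4B 0.1280; Unit 5A 0.1906; Unit 3A 0.2622; Unit 1A 0.4191.
Unrounded shares: Unit 4B 11,939.52; Unit 5A 17,778.43; Unit 3A 24,459.10; Unit 1A 39,092.95.
Rounded to nearest $5: Unit 4B $11,940; Unit 5A $17,780; Unit 3A $24,460; Unit 1A $39,095. Sum = $93,275.
Difference $93,270 − $93,275 = −$5 applied to largest allocation (Unit 1A): Unit 1A becomes $39,090.

Unit 4B: $11,940; Unit 5A: $17,780; Unit 3A: $24,460; Unit 1A: $39,090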